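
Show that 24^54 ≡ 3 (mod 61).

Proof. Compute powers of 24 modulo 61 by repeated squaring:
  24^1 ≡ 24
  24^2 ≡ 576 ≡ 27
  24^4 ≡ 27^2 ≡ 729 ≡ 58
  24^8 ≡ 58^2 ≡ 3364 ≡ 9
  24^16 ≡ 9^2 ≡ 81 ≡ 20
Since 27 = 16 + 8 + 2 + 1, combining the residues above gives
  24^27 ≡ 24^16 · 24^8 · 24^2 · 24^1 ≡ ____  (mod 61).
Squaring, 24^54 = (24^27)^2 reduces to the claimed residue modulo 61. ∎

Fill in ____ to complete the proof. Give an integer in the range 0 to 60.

Multiply the listed residues: 20 · 9 · 27 · 24 = 180 → 4860 → 116640.
Reducing modulo 61: 116640 = 1912·61 + 8, so 24^27 ≡ 8.

8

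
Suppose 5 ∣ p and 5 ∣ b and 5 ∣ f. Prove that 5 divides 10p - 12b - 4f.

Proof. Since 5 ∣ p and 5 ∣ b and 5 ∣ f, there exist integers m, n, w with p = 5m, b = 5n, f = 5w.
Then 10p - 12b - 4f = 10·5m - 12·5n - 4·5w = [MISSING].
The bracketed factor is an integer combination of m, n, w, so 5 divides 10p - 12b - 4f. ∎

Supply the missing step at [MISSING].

Each term has a factor of 5: 10·5m - 12·5n - 4·5w = 5·(10m - 12n - 4w).
Since 10m - 12n - 4w is an integer, 5 ∣ (10p - 12b - 4f).

5(10m - 12n - 4w)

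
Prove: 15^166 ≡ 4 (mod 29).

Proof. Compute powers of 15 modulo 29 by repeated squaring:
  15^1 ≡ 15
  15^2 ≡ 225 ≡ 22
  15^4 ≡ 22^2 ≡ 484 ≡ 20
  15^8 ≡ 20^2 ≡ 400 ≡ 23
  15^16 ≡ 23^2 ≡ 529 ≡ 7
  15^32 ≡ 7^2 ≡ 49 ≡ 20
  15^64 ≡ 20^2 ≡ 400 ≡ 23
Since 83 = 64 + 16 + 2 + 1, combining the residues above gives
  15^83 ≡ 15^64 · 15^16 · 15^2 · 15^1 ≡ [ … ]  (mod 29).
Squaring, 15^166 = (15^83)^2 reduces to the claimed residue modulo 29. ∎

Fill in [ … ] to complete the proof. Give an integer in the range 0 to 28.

2

15^64 · 15^16 · 15^2 · 15^1 ≡ 23 · 7 · 22 · 15 = 53130.
53130 mod 29 = 2, so 15^83 ≡ 2 (mod 29).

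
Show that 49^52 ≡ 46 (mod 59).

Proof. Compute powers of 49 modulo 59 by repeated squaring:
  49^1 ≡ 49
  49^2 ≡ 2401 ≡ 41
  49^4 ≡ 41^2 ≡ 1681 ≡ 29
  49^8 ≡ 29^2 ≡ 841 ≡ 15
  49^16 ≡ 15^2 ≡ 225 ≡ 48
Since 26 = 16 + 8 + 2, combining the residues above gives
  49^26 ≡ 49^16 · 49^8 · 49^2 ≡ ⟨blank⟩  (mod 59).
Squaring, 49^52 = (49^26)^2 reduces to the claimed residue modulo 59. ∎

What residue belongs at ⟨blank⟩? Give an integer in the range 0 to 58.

Multiply the listed residues: 48 · 15 · 41 = 720 → 29520.
Reducing modulo 59: 29520 = 500·59 + 20, so 49^26 ≡ 20.

20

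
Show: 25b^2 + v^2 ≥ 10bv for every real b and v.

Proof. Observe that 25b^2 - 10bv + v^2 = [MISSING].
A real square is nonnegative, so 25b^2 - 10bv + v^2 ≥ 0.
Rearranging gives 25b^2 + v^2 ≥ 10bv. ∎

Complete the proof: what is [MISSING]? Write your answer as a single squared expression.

The leading and trailing coefficients are 5^2 and 1^2, and 10 = 2·5·1, so the trinomial is (5b - v)^2.
Hence 25b^2 - 10bv + v^2 ≥ 0.

(5b - v)^2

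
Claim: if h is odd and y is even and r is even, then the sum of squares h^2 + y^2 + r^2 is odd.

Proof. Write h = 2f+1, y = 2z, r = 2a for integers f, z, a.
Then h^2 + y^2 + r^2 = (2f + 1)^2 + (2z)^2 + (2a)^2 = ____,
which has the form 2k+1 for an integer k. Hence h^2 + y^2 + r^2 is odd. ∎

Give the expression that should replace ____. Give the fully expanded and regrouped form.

(2f + 1)^2 + (2z)^2 + (2a)^2 = 4a^2 + 4f^2 + 4f + 4z^2 + 1
= 2(2a^2 + 2f^2 + 2f + 2z^2) + 1.
Since 2a^2 + 2f^2 + 2f + 2z^2 is an integer, the sum of squares is of the form 2k+1 for an integer k.

2(2a^2 + 2f^2 + 2f + 2z^2) + 1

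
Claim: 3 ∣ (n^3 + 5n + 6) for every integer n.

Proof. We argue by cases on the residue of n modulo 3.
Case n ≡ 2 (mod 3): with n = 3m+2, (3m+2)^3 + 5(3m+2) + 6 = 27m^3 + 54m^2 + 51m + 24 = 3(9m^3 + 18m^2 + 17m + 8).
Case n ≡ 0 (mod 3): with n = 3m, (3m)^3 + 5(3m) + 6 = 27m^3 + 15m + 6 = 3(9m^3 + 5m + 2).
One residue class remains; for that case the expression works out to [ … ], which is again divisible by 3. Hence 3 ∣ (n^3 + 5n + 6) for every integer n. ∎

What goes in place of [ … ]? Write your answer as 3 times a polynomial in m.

3(9m^3 + 9m^2 + 8m + 4)

The residues treated are {2, 0}, so the missing case is n ≡ 1 (mod 3); write n = 3m+1.
Then (3m+1)^3 + 5(3m+1) + 6 = 27m^3 + 27m^2 + 24m + 12 = 3(9m^3 + 9m^2 + 8m + 4).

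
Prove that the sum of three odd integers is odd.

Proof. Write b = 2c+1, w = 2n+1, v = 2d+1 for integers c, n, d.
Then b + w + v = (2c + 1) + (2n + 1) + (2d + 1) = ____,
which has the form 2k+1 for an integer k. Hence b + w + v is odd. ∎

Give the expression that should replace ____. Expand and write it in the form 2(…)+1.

2(c + d + n + 1) + 1

Expanding: (2c + 1) + (2n + 1) + (2d + 1) = 2c + 2d + 2n + 3.
Every term except the constant is even, so this is 2(c + d + n + 1) + 1,
and c + d + n + 1 ∈ ℤ gives the required form.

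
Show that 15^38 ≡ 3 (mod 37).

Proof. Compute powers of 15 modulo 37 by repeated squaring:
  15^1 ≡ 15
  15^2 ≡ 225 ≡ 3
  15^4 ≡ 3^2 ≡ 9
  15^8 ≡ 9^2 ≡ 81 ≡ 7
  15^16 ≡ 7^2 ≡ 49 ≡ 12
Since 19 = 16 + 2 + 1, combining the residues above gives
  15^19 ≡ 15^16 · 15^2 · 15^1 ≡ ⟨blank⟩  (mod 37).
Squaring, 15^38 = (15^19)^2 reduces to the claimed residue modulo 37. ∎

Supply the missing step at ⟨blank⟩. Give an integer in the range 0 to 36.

15^16 · 15^2 · 15^1 ≡ 12 · 3 · 15 = 540.
540 mod 37 = 22, so 15^19 ≡ 22 (mod 37).

22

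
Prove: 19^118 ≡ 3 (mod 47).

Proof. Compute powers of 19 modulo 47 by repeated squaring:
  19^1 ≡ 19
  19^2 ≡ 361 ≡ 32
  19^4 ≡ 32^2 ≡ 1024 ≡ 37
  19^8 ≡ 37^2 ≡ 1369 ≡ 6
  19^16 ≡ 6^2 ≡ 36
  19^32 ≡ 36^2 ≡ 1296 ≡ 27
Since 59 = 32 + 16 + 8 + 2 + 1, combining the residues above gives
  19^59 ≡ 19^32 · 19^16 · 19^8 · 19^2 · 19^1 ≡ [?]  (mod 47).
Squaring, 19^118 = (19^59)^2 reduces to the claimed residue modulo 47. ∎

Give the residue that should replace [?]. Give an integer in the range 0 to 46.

19^32 · 19^16 · 19^8 · 19^2 · 19^1 ≡ 27 · 36 · 6 · 32 · 19 = 3545856.
3545856 mod 47 = 35, so 19^59 ≡ 35 (mod 47).

35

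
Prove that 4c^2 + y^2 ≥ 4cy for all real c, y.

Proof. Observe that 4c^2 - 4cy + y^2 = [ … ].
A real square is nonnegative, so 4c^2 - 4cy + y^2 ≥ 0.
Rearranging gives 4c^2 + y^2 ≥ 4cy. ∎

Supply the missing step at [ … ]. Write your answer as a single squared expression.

(2c - y)^2

The leading and trailing coefficients are 2^2 and 1^2, and 4 = 2·2·1, so the trinomial is (2c - y)^2.
Hence 4c^2 - 4cy + y^2 ≥ 0.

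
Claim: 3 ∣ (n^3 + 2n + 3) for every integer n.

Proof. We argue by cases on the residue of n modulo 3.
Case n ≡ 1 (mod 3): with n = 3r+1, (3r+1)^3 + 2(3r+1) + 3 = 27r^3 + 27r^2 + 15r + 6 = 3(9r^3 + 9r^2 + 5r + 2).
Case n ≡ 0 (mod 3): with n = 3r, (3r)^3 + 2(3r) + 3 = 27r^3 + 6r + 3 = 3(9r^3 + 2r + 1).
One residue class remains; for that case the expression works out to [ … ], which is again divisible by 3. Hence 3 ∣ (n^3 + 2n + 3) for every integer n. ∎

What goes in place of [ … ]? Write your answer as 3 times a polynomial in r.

Only n ≡ 2 (mod 3) is unaccounted for. Put n = 3r+2:
(3r+2)^3 + 2(3r+2) + 3 expands to 27r^3 + 54r^2 + 42r + 15,
and factoring out 3 leaves 3(9r^3 + 18r^2 + 14r + 5).

3(9r^3 + 18r^2 + 14r + 5)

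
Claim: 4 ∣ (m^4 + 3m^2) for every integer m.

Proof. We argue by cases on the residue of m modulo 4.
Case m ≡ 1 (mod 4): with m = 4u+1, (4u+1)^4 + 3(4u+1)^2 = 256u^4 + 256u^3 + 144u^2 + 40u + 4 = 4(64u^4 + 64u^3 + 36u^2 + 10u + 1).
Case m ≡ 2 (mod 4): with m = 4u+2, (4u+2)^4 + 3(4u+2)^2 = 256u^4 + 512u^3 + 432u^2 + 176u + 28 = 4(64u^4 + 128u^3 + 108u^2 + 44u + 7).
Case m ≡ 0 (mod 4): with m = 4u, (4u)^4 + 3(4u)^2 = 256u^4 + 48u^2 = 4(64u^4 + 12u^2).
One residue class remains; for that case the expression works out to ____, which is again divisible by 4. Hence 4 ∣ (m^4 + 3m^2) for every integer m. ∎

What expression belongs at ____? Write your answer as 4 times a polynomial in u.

4(64u^4 + 192u^3 + 228u^2 + 126u + 27)

Only m ≡ 3 (mod 4) is unaccounted for. Put m = 4u+3:
(4u+3)^4 + 3(4u+3)^2 expands to 256u^4 + 768u^3 + 912u^2 + 504u + 108,
and factoring out 4 leaves 4(64u^4 + 192u^3 + 228u^2 + 126u + 27).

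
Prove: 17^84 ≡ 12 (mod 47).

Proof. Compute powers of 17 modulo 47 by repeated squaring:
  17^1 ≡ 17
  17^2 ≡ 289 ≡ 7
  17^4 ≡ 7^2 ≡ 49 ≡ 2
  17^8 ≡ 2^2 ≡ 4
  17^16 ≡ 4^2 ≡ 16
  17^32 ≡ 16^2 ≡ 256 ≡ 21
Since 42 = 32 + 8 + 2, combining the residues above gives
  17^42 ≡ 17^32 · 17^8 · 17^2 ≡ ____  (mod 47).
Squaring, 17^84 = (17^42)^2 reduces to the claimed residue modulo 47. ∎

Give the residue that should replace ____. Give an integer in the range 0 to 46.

24

Multiply the listed residues: 21 · 4 · 7 = 84 → 588.
Reducing modulo 47: 588 = 12·47 + 24, so 17^42 ≡ 24.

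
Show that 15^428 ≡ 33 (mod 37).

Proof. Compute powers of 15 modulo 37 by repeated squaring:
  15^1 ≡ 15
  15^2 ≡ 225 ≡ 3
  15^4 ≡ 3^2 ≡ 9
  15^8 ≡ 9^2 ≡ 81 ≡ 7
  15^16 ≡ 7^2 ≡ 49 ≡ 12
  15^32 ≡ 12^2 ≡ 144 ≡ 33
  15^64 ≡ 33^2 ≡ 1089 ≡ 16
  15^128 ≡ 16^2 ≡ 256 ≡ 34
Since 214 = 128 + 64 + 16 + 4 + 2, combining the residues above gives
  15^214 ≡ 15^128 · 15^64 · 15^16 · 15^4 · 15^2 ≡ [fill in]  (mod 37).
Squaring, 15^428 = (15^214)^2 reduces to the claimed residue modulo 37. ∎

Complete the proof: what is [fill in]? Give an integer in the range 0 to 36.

Multiply the listed residues: 34 · 16 · 12 · 9 · 3 = 544 → 6528 → 58752 → 176256.
Reducing modulo 37: 176256 = 4763·37 + 25, so 15^214 ≡ 25.

25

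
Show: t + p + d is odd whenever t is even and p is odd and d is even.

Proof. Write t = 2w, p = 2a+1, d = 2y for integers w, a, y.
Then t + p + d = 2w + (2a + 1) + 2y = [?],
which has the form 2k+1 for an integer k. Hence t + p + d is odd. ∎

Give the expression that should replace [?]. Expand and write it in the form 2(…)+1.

Expanding: 2w + (2a + 1) + 2y = 2a + 2w + 2y + 1.
Every term except the constant is even, so this is 2(a + w + y) + 1,
and a + w + y ∈ ℤ gives the required form.

2(a + w + y) + 1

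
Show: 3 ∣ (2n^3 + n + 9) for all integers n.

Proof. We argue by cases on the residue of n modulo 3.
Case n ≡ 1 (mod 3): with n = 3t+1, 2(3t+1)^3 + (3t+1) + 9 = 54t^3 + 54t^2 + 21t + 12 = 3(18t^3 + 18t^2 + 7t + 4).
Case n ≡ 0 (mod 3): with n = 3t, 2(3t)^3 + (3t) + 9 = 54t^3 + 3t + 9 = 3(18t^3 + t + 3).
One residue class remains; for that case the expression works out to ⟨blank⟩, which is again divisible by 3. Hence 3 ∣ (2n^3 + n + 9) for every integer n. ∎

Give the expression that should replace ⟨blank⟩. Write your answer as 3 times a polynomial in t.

The residues treated are {1, 0}, so the missing case is n ≡ 2 (mod 3); write n = 3t+2.
Then 2(3t+2)^3 + (3t+2) + 9 = 54t^3 + 108t^2 + 75t + 27 = 3(18t^3 + 36t^2 + 25t + 9).

3(18t^3 + 36t^2 + 25t + 9)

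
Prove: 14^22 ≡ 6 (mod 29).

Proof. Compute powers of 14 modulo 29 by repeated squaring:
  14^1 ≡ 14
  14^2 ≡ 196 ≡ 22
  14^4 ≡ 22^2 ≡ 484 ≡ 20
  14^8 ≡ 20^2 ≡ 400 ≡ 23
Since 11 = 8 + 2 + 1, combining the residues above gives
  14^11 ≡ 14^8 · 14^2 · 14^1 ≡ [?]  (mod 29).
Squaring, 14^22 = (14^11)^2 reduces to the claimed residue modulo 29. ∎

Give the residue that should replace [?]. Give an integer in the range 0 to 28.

Multiply the listed residues: 23 · 22 · 14 = 506 → 7084.
Reducing modulo 29: 7084 = 244·29 + 8, so 14^11 ≡ 8.

8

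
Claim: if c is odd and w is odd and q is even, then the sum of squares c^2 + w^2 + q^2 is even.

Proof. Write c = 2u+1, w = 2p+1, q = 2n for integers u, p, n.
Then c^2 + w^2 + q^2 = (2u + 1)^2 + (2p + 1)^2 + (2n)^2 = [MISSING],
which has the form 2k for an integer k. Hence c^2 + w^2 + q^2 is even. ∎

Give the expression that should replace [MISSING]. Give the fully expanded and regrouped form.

(2u + 1)^2 + (2p + 1)^2 + (2n)^2 = 4n^2 + 4p^2 + 4p + 4u^2 + 4u + 2
= 2(2n^2 + 2p^2 + 2p + 2u^2 + 2u + 1).
Since 2n^2 + 2p^2 + 2p + 2u^2 + 2u + 1 is an integer, the sum of squares is of the form 2k for an integer k.

2(2n^2 + 2p^2 + 2p + 2u^2 + 2u + 1)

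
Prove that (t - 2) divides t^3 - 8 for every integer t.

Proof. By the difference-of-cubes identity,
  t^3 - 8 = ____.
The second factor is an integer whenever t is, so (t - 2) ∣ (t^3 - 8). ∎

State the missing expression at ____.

a^3 - b^3 = (a - b)(a^2 + ab + b^2). With a = t, b = 2:
t^3 - 8 = (t - 2)(t^2 + 2t + 4).

(t - 2)(t^2 + 2t + 4)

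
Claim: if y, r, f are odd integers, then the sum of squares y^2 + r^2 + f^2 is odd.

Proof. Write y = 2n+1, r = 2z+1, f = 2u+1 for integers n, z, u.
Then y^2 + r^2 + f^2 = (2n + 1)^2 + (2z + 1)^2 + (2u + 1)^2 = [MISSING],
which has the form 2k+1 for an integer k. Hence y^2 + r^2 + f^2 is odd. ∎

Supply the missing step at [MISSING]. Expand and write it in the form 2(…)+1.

Expanding: (2n + 1)^2 + (2z + 1)^2 + (2u + 1)^2 = 4n^2 + 4n + 4u^2 + 4u + 4z^2 + 4z + 3.
Every term except the constant is even, so this is 2(2n^2 + 2n + 2u^2 + 2u + 2z^2 + 2z + 1) + 1,
and 2n^2 + 2n + 2u^2 + 2u + 2z^2 + 2z + 1 ∈ ℤ gives the required form.

2(2n^2 + 2n + 2u^2 + 2u + 2z^2 + 2z + 1) + 1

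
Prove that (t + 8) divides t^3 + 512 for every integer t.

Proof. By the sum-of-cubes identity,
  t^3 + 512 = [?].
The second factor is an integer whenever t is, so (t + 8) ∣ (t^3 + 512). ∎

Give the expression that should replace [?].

(t + 8)(t^2 - 8t + 64)

Polynomial division of t^3 + 512 by t + 8 leaves remainder 0 and quotient t^2 - 8t + 64.
Hence t^3 + 512 = (t + 8)(t^2 - 8t + 64).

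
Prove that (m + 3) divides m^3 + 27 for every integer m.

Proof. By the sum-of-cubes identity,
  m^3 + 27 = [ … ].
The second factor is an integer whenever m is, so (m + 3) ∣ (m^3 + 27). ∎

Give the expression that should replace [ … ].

a^3 + b^3 = (a + b)(a^2 - ab + b^2). With a = m, b = 3:
m^3 + 27 = (m + 3)(m^2 - 3m + 9).

(m + 3)(m^2 - 3m + 9)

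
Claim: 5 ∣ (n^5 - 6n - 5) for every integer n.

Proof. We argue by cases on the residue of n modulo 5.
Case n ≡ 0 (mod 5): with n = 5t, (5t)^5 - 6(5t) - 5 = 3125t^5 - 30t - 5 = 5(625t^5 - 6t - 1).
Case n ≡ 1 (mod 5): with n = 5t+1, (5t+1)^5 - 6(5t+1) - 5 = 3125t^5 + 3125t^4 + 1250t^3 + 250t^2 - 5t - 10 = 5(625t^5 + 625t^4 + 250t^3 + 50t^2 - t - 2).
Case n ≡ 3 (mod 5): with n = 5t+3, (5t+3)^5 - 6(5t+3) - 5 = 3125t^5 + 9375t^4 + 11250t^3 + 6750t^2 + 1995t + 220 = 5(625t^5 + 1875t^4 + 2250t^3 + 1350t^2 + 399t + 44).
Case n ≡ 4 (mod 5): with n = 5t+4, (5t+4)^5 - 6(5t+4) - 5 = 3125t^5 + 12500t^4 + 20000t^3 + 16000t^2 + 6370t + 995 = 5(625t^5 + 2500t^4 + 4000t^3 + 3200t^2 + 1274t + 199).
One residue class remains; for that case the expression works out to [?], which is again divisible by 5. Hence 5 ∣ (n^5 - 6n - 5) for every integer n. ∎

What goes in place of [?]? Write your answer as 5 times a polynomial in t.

5(625t^5 + 1250t^4 + 1000t^3 + 400t^2 + 74t + 3)

Only n ≡ 2 (mod 5) is unaccounted for. Put n = 5t+2:
(5t+2)^5 - 6(5t+2) - 5 expands to 3125t^5 + 6250t^4 + 5000t^3 + 2000t^2 + 370t + 15,
and factoring out 5 leaves 5(625t^5 + 1250t^4 + 1000t^3 + 400t^2 + 74t + 3).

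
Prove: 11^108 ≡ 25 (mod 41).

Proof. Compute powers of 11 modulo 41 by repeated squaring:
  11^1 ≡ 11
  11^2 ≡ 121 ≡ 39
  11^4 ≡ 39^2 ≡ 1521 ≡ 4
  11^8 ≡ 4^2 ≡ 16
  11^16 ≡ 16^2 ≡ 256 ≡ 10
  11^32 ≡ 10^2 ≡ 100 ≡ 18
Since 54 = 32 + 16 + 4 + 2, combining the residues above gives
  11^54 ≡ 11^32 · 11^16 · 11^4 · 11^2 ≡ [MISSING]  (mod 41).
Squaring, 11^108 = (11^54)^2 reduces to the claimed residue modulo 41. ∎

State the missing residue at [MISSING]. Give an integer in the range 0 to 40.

36

11^32 · 11^16 · 11^4 · 11^2 ≡ 18 · 10 · 4 · 39 = 28080.
28080 mod 41 = 36, so 11^54 ≡ 36 (mod 41).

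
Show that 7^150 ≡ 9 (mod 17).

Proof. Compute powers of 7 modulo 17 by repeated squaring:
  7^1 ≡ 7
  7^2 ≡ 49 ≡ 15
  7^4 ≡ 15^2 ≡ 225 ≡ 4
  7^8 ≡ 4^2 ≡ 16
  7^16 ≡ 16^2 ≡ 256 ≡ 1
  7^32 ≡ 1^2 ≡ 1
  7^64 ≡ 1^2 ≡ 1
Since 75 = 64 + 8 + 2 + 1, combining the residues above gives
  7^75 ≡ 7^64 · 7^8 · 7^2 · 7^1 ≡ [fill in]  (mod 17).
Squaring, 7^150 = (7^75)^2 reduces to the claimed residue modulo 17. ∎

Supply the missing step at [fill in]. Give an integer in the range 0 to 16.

Multiply the listed residues: 1 · 16 · 15 · 7 = 16 → 240 → 1680.
Reducing modulo 17: 1680 = 98·17 + 14, so 7^75 ≡ 14.

14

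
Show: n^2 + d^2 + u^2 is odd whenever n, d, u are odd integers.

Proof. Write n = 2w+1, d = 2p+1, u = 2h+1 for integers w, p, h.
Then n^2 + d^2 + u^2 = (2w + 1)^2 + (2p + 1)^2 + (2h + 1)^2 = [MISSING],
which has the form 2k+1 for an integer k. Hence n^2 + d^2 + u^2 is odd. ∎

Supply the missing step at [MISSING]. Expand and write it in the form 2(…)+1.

(2w + 1)^2 + (2p + 1)^2 + (2h + 1)^2 = 4h^2 + 4h + 4p^2 + 4p + 4w^2 + 4w + 3
= 2(2h^2 + 2h + 2p^2 + 2p + 2w^2 + 2w + 1) + 1.
Since 2h^2 + 2h + 2p^2 + 2p + 2w^2 + 2w + 1 is an integer, the sum of squares is of the form 2k+1 for an integer k.

2(2h^2 + 2h + 2p^2 + 2p + 2w^2 + 2w + 1) + 1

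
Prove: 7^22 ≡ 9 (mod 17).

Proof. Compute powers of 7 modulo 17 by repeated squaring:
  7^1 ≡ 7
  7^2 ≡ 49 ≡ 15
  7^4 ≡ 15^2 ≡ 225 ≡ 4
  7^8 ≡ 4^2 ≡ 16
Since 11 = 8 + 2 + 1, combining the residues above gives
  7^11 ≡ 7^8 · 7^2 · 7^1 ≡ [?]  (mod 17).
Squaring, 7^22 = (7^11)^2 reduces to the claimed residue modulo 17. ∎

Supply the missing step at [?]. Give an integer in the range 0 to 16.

14

7^8 · 7^2 · 7^1 ≡ 16 · 15 · 7 = 1680.
1680 mod 17 = 14, so 7^11 ≡ 14 (mod 17).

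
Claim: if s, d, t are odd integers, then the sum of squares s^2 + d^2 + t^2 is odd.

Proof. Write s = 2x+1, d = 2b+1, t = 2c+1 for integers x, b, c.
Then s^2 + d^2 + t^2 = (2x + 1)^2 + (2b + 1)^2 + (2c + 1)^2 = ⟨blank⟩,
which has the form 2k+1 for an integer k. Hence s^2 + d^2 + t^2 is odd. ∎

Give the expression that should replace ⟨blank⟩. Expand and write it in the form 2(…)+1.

2(2b^2 + 2b + 2c^2 + 2c + 2x^2 + 2x + 1) + 1

Expanding: (2x + 1)^2 + (2b + 1)^2 + (2c + 1)^2 = 4b^2 + 4b + 4c^2 + 4c + 4x^2 + 4x + 3.
Every term except the constant is even, so this is 2(2b^2 + 2b + 2c^2 + 2c + 2x^2 + 2x + 1) + 1,
and 2b^2 + 2b + 2c^2 + 2c + 2x^2 + 2x + 1 ∈ ℤ gives the required form.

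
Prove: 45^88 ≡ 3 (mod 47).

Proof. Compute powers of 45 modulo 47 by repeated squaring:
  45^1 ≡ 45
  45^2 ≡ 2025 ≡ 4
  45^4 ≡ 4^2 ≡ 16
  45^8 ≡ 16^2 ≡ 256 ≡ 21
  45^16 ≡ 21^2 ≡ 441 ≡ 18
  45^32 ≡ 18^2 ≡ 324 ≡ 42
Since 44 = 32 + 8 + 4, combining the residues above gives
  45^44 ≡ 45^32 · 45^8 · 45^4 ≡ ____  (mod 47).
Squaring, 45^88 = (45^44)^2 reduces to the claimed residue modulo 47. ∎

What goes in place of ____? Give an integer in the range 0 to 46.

45^32 · 45^8 · 45^4 ≡ 42 · 21 · 16 = 14112.
14112 mod 47 = 12, so 45^44 ≡ 12 (mod 47).

12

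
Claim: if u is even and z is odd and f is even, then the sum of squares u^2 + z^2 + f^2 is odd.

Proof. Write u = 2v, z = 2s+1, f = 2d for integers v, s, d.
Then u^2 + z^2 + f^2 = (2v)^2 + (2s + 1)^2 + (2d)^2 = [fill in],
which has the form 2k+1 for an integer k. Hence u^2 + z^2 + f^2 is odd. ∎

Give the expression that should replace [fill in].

Expanding: (2v)^2 + (2s + 1)^2 + (2d)^2 = 4d^2 + 4s^2 + 4s + 4v^2 + 1.
Every term except the constant is even, so this is 2(2d^2 + 2s^2 + 2s + 2v^2) + 1,
and 2d^2 + 2s^2 + 2s + 2v^2 ∈ ℤ gives the required form.

2(2d^2 + 2s^2 + 2s + 2v^2) + 1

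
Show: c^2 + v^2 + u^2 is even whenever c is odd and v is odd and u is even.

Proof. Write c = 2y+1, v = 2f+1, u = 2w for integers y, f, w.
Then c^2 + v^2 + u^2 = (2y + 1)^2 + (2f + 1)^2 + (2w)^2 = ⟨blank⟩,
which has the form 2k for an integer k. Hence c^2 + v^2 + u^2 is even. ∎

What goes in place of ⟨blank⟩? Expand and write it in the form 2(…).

(2y + 1)^2 + (2f + 1)^2 + (2w)^2 = 4f^2 + 4f + 4w^2 + 4y^2 + 4y + 2
= 2(2f^2 + 2f + 2w^2 + 2y^2 + 2y + 1).
Since 2f^2 + 2f + 2w^2 + 2y^2 + 2y + 1 is an integer, the sum of squares is of the form 2k for an integer k.

2(2f^2 + 2f + 2w^2 + 2y^2 + 2y + 1)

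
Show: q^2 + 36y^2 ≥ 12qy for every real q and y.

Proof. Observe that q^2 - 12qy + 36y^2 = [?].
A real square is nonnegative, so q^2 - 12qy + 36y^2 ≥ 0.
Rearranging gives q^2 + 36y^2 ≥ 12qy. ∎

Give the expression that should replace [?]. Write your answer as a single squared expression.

The leading and trailing coefficients are 1^2 and 6^2, and 12 = 2·1·6, so the trinomial is (q - 6y)^2.
Hence q^2 - 12qy + 36y^2 ≥ 0.

(q - 6y)^2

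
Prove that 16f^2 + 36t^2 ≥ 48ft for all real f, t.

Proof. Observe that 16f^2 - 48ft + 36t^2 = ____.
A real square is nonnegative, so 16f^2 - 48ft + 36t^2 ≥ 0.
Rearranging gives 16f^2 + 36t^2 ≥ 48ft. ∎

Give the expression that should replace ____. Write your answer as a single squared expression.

The leading and trailing coefficients are 4^2 and 6^2, and 48 = 2·4·6, so the trinomial is (4f - 6t)^2.
Hence 16f^2 - 48ft + 36t^2 ≥ 0.

(4f - 6t)^2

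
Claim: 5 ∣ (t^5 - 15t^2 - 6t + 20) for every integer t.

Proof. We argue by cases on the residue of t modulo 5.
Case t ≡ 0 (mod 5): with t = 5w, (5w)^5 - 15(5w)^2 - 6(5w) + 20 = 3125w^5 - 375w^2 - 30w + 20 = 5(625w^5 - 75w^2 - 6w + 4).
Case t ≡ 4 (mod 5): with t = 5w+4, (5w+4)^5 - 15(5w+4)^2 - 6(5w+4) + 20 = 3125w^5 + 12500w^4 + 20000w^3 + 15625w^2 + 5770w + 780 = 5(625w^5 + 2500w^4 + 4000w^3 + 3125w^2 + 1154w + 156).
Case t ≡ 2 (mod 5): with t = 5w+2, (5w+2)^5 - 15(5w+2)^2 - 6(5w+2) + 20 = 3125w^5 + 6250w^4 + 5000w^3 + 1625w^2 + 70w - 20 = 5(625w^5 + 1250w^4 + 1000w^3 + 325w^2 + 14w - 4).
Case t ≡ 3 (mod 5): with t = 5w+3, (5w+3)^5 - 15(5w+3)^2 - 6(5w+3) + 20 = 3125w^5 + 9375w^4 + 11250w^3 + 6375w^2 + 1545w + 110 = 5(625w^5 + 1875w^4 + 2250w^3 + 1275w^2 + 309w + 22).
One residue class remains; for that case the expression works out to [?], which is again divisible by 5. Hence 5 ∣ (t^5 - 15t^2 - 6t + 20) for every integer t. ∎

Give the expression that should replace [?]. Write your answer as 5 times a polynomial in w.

The residues treated are {0, 4, 2, 3}, so the missing case is t ≡ 1 (mod 5); write t = 5w+1.
Then (5w+1)^5 - 15(5w+1)^2 - 6(5w+1) + 20 = 3125w^5 + 3125w^4 + 1250w^3 - 125w^2 - 155w = 5(625w^5 + 625w^4 + 250w^3 - 25w^2 - 31w).

5(625w^5 + 625w^4 + 250w^3 - 25w^2 - 31w)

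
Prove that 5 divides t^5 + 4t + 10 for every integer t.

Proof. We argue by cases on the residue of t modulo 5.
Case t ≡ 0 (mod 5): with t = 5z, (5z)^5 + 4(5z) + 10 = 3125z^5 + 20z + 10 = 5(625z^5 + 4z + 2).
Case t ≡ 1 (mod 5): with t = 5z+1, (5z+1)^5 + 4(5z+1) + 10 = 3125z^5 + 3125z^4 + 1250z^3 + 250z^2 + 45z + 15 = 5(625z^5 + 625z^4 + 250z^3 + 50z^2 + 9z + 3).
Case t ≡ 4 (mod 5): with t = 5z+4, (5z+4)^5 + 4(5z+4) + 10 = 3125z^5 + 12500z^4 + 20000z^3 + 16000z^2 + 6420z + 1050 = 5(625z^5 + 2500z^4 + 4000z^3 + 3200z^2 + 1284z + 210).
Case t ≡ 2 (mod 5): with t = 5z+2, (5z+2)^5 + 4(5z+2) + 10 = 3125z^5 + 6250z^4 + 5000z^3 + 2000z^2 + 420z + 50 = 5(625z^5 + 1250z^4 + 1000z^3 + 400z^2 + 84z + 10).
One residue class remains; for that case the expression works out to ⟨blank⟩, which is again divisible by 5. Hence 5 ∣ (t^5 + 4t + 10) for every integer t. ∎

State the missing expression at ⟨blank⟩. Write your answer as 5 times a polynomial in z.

5(625z^5 + 1875z^4 + 2250z^3 + 1350z^2 + 409z + 53)

Only t ≡ 3 (mod 5) is unaccounted for. Put t = 5z+3:
(5z+3)^5 + 4(5z+3) + 10 expands to 3125z^5 + 9375z^4 + 11250z^3 + 6750z^2 + 2045z + 265,
and factoring out 5 leaves 5(625z^5 + 1875z^4 + 2250z^3 + 1350z^2 + 409z + 53).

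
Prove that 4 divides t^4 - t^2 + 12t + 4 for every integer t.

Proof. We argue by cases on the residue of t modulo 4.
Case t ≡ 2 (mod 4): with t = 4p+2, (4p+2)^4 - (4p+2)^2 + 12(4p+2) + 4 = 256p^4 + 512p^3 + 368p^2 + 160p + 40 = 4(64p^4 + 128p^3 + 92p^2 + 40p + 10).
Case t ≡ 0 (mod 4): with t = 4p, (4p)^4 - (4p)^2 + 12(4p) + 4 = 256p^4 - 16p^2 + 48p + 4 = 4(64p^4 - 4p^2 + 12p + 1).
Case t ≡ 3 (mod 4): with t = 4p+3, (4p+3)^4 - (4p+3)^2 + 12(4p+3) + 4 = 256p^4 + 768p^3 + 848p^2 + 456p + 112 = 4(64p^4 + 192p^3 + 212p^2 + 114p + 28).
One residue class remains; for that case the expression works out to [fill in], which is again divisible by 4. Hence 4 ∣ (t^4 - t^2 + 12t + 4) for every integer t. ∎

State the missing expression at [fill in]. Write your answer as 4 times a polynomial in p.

4(64p^4 + 64p^3 + 20p^2 + 14p + 4)

Only t ≡ 1 (mod 4) is unaccounted for. Put t = 4p+1:
(4p+1)^4 - (4p+1)^2 + 12(4p+1) + 4 expands to 256p^4 + 256p^3 + 80p^2 + 56p + 16,
and factoring out 4 leaves 4(64p^4 + 64p^3 + 20p^2 + 14p + 4).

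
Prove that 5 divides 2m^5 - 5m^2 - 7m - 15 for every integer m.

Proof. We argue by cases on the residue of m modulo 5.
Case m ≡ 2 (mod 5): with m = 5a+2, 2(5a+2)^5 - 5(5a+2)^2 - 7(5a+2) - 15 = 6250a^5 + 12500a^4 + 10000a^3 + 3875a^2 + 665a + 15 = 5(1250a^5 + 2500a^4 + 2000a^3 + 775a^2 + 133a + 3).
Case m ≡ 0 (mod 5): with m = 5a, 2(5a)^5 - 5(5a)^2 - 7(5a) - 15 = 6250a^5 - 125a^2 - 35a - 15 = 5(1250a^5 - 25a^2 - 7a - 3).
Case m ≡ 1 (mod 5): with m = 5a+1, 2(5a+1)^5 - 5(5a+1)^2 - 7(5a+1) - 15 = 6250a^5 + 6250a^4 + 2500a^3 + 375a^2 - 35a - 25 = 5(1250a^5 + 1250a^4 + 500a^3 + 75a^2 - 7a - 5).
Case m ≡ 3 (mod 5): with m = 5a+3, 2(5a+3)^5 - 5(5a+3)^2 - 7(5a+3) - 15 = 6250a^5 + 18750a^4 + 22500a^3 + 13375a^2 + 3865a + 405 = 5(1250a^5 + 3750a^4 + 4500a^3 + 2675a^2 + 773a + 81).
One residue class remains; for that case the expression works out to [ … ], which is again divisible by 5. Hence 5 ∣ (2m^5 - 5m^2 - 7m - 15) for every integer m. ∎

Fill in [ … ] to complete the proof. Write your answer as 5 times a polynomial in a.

The residues treated are {2, 0, 1, 3}, so the missing case is m ≡ 4 (mod 5); write m = 5a+4.
Then 2(5a+4)^5 - 5(5a+4)^2 - 7(5a+4) - 15 = 6250a^5 + 25000a^4 + 40000a^3 + 31875a^2 + 12565a + 1925 = 5(1250a^5 + 5000a^4 + 8000a^3 + 6375a^2 + 2513a + 385).

5(1250a^5 + 5000a^4 + 8000a^3 + 6375a^2 + 2513a + 385)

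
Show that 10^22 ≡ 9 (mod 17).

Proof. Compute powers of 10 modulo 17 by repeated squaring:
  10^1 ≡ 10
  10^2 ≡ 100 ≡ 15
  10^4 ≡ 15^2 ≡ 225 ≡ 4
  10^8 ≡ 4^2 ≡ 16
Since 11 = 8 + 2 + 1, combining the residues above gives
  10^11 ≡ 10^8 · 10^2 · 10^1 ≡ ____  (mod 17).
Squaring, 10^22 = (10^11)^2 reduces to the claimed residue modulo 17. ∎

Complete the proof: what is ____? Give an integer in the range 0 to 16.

10^8 · 10^2 · 10^1 ≡ 16 · 15 · 10 = 2400.
2400 mod 17 = 3, so 10^11 ≡ 3 (mod 17).

3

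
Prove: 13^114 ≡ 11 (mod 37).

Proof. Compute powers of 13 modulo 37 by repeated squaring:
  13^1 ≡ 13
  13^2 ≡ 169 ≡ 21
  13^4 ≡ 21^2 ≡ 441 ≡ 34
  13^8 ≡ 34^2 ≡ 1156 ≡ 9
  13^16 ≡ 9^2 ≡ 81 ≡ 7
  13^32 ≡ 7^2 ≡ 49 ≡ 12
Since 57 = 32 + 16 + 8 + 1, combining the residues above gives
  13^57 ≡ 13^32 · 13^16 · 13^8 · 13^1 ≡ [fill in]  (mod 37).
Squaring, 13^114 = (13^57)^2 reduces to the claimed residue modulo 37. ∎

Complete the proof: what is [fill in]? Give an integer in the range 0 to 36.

Multiply the listed residues: 12 · 7 · 9 · 13 = 84 → 756 → 9828.
Reducing modulo 37: 9828 = 265·37 + 23, so 13^57 ≡ 23.

23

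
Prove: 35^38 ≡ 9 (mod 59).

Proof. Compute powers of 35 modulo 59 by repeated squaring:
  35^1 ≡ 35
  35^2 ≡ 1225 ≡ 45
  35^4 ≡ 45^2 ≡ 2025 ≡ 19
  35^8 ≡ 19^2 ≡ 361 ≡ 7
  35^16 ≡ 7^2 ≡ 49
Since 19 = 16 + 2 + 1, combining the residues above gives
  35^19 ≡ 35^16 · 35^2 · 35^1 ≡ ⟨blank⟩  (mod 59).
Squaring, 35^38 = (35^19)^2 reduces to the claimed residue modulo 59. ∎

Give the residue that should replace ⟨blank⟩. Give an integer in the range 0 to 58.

35^16 · 35^2 · 35^1 ≡ 49 · 45 · 35 = 77175.
77175 mod 59 = 3, so 35^19 ≡ 3 (mod 59).

3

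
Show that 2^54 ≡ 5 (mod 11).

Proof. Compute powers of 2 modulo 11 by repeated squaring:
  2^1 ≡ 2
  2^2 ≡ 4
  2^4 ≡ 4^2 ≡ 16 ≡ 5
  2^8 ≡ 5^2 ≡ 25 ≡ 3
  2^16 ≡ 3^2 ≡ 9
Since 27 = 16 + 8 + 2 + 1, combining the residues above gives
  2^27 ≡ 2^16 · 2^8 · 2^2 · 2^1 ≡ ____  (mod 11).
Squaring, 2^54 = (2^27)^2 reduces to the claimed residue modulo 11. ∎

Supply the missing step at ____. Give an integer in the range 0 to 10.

7

2^16 · 2^8 · 2^2 · 2^1 ≡ 9 · 3 · 4 · 2 = 216.
216 mod 11 = 7, so 2^27 ≡ 7 (mod 11).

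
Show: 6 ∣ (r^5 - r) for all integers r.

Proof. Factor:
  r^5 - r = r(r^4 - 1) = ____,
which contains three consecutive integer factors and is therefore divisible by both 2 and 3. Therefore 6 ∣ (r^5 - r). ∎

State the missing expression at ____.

r^4 - 1 = (r^2 - 1)(r^2 + 1), and r^2 - 1 = (r-1)(r+1).
So r(r^4 - 1) = (r - 1)r(r + 1)(r^2 + 1).

(r - 1)r(r + 1)(r^2 + 1)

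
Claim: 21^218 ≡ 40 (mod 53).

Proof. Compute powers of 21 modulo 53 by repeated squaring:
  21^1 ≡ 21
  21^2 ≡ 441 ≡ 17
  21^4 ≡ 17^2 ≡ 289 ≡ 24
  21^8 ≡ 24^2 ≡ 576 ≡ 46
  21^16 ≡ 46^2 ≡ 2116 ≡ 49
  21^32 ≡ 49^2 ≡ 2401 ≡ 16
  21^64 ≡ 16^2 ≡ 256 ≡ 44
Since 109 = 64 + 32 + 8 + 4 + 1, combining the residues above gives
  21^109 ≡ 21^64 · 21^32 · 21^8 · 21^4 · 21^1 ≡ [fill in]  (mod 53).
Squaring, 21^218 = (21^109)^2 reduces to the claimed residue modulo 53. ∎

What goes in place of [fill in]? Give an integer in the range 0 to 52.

27

Multiply the listed residues: 44 · 16 · 46 · 24 · 21 = 704 → 32384 → 777216 → 16321536.
Reducing modulo 53: 16321536 = 307953·53 + 27, so 21^109 ≡ 27.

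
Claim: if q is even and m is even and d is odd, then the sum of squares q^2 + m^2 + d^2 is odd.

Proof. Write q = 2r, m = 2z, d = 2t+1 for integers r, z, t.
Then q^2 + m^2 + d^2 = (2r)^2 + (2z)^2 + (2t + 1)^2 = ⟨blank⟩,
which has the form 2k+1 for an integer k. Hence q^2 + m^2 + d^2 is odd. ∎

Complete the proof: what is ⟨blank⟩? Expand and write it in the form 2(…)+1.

(2r)^2 + (2z)^2 + (2t + 1)^2 = 4r^2 + 4t^2 + 4t + 4z^2 + 1
= 2(2r^2 + 2t^2 + 2t + 2z^2) + 1.
Since 2r^2 + 2t^2 + 2t + 2z^2 is an integer, the sum of squares is of the form 2k+1 for an integer k.

2(2r^2 + 2t^2 + 2t + 2z^2) + 1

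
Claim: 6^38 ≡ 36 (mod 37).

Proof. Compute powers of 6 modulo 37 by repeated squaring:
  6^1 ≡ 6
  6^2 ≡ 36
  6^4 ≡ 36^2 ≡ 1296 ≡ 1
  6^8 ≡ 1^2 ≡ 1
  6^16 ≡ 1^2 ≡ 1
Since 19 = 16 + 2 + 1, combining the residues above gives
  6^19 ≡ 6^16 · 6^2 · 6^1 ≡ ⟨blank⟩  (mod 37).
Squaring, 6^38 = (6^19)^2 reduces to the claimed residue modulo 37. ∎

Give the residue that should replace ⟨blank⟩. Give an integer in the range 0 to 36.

6^16 · 6^2 · 6^1 ≡ 1 · 36 · 6 = 216.
216 mod 37 = 31, so 6^19 ≡ 31 (mod 37).

31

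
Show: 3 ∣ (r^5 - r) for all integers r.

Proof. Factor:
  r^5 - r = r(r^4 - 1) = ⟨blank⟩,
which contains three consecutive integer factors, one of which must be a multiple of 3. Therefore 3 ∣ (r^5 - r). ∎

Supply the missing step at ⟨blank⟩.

r^4 - 1 = (r^2 - 1)(r^2 + 1), and r^2 - 1 = (r-1)(r+1).
So r(r^4 - 1) = (r - 1)r(r + 1)(r^2 + 1).

(r - 1)r(r + 1)(r^2 + 1)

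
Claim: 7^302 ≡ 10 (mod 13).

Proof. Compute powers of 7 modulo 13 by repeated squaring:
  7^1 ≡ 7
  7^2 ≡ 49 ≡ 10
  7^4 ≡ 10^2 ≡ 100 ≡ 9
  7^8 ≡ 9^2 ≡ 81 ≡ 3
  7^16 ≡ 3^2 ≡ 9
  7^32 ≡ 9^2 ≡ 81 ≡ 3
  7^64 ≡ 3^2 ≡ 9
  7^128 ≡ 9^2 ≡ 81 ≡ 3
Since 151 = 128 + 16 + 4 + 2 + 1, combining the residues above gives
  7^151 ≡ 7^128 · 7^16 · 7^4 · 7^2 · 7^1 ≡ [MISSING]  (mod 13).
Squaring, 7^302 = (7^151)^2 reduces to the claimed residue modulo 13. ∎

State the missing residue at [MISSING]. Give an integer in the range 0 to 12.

6

7^128 · 7^16 · 7^4 · 7^2 · 7^1 ≡ 3 · 9 · 9 · 10 · 7 = 17010.
17010 mod 13 = 6, so 7^151 ≡ 6 (mod 13).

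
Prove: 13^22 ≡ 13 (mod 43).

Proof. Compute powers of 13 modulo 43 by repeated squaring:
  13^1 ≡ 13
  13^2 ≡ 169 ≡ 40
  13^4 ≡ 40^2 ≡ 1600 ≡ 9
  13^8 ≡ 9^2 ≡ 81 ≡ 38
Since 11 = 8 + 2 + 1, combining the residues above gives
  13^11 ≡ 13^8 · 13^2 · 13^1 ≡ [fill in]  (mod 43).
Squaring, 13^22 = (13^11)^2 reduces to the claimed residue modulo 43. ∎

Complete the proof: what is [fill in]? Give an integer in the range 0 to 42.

Multiply the listed residues: 38 · 40 · 13 = 1520 → 19760.
Reducing modulo 43: 19760 = 459·43 + 23, so 13^11 ≡ 23.

23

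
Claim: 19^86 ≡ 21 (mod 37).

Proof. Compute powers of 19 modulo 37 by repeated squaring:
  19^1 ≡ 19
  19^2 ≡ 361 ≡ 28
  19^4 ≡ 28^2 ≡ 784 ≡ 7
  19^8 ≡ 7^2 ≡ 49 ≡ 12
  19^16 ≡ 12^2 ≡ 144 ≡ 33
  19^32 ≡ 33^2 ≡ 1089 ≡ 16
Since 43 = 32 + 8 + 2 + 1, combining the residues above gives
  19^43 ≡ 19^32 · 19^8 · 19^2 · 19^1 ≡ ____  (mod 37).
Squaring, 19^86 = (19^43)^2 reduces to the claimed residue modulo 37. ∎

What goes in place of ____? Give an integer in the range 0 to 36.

19^32 · 19^8 · 19^2 · 19^1 ≡ 16 · 12 · 28 · 19 = 102144.
102144 mod 37 = 24, so 19^43 ≡ 24 (mod 37).

24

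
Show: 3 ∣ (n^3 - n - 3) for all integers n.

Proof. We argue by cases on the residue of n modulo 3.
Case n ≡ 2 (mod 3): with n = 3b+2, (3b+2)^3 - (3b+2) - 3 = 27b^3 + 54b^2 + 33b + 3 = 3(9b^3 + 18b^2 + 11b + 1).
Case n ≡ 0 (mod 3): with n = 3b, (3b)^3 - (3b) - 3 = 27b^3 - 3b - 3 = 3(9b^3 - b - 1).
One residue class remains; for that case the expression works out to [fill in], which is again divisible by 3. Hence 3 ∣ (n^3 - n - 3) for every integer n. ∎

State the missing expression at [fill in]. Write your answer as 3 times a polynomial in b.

The residues treated are {2, 0}, so the missing case is n ≡ 1 (mod 3); write n = 3b+1.
Then (3b+1)^3 - (3b+1) - 3 = 27b^3 + 27b^2 + 6b - 3 = 3(9b^3 + 9b^2 + 2b - 1).

3(9b^3 + 9b^2 + 2b - 1)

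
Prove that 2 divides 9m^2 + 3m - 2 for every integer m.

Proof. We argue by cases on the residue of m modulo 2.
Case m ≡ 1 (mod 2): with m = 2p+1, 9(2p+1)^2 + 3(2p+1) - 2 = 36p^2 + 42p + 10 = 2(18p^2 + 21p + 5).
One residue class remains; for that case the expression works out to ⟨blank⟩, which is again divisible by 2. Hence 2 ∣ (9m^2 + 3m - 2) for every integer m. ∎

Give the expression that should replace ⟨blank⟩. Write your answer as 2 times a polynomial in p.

2(18p^2 + 3p - 1)

The residues treated are {1}, so the missing case is m ≡ 0 (mod 2); write m = 2p.
Then 9(2p)^2 + 3(2p) - 2 = 36p^2 + 6p - 2 = 2(18p^2 + 3p - 1).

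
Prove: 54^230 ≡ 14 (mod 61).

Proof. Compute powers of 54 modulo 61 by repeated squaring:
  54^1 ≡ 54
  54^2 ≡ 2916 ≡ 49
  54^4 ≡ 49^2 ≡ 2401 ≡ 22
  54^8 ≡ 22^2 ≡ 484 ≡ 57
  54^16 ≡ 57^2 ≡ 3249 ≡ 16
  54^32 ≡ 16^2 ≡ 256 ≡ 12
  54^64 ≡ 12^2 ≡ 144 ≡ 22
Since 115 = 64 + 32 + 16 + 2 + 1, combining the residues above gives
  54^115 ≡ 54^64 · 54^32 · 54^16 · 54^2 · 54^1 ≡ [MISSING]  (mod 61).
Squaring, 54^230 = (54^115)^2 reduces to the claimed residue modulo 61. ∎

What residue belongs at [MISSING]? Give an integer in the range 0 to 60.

54^64 · 54^32 · 54^16 · 54^2 · 54^1 ≡ 22 · 12 · 16 · 49 · 54 = 11176704.
11176704 mod 61 = 40, so 54^115 ≡ 40 (mod 61).

40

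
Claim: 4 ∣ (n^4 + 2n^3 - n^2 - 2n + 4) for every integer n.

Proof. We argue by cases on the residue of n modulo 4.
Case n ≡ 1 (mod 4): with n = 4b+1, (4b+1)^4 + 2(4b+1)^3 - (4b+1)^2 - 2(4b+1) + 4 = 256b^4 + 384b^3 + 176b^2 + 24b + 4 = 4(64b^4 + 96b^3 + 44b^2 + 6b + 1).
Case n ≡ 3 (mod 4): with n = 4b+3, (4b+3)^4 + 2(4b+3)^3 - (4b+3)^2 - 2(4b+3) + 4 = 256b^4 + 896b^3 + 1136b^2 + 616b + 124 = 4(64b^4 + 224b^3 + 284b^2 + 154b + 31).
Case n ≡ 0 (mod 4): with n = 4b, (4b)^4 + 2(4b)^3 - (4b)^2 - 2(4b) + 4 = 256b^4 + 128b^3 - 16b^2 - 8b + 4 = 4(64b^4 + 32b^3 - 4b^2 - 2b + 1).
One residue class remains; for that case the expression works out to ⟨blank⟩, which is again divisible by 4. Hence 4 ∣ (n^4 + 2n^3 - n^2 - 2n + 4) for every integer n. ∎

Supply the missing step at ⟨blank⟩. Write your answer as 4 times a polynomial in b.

4(64b^4 + 160b^3 + 140b^2 + 50b + 7)

The residues treated are {1, 3, 0}, so the missing case is n ≡ 2 (mod 4); write n = 4b+2.
Then (4b+2)^4 + 2(4b+2)^3 - (4b+2)^2 - 2(4b+2) + 4 = 256b^4 + 640b^3 + 560b^2 + 200b + 28 = 4(64b^4 + 160b^3 + 140b^2 + 50b + 7).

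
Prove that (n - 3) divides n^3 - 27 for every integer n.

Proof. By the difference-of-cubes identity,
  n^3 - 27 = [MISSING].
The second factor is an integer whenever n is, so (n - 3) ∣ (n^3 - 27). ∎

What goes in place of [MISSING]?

(n - 3)(n^2 + 3n + 9)

Polynomial division of n^3 - 27 by n - 3 leaves remainder 0 and quotient n^2 + 3n + 9.
Hence n^3 - 27 = (n - 3)(n^2 + 3n + 9).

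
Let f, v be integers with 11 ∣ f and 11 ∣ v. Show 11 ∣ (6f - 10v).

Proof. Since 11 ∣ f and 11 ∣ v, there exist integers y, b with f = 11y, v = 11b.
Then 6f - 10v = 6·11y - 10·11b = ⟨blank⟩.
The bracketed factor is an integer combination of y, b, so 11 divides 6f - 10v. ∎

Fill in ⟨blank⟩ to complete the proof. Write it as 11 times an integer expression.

11(-10b + 6y)

Each term has a factor of 11: 6·11y - 10·11b = 11·(-10b + 6y).
Since -10b + 6y is an integer, 11 ∣ (6f - 10v).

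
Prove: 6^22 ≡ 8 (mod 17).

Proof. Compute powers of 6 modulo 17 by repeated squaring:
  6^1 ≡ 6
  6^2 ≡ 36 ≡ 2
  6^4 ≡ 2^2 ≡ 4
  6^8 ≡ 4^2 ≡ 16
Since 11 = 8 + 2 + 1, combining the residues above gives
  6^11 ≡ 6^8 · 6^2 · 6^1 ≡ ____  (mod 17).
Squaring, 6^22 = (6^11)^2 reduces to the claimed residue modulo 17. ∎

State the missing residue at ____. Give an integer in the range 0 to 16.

5

6^8 · 6^2 · 6^1 ≡ 16 · 2 · 6 = 192.
192 mod 17 = 5, so 6^11 ≡ 5 (mod 17).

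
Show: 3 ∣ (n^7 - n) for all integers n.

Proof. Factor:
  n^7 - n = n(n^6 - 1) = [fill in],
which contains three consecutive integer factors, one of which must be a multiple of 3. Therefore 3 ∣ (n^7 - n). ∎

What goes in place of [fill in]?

(n - 1)n(n + 1)(n^4 + n^2 + 1)

n^6 - 1 = (n^2 - 1)(n^4 + n^2 + 1), and n^2 - 1 = (n-1)(n+1).
So n(n^6 - 1) = (n - 1)n(n + 1)(n^4 + n^2 + 1).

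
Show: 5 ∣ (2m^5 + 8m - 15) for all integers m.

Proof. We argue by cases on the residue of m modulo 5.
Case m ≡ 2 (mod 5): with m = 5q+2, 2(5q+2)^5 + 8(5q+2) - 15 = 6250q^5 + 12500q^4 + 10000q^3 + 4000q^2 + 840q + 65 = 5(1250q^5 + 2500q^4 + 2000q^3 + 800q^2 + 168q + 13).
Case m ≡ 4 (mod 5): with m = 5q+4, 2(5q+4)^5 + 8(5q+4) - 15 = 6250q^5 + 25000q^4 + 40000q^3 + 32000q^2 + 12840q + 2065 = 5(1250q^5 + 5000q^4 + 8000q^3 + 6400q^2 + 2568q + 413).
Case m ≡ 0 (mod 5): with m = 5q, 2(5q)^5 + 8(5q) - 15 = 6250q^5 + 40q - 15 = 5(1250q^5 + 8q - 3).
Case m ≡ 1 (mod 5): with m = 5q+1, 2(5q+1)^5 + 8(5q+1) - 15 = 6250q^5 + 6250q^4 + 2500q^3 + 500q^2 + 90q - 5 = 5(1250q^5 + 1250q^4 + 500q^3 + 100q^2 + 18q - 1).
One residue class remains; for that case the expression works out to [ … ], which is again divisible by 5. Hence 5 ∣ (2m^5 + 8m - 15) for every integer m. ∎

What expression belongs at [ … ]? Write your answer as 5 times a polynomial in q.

5(1250q^5 + 3750q^4 + 4500q^3 + 2700q^2 + 818q + 99)

The residues treated are {2, 4, 0, 1}, so the missing case is m ≡ 3 (mod 5); write m = 5q+3.
Then 2(5q+3)^5 + 8(5q+3) - 15 = 6250q^5 + 18750q^4 + 22500q^3 + 13500q^2 + 4090q + 495 = 5(1250q^5 + 3750q^4 + 4500q^3 + 2700q^2 + 818q + 99).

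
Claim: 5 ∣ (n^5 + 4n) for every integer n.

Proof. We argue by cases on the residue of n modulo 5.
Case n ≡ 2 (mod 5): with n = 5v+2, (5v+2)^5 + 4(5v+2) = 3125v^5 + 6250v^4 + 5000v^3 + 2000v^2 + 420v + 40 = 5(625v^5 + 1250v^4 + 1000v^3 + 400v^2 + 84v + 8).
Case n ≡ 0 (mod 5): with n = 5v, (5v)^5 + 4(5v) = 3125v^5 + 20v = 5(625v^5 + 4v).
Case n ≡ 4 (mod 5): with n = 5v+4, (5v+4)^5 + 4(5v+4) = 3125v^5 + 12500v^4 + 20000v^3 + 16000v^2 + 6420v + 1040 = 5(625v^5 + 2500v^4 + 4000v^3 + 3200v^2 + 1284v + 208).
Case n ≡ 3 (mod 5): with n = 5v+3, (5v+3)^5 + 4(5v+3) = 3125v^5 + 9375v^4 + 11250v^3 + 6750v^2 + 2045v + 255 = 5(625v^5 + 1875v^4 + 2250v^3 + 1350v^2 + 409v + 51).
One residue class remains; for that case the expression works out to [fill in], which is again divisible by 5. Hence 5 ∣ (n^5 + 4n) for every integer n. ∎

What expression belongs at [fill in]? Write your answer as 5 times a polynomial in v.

Only n ≡ 1 (mod 5) is unaccounted for. Put n = 5v+1:
(5v+1)^5 + 4(5v+1) expands to 3125v^5 + 3125v^4 + 1250v^3 + 250v^2 + 45v + 5,
and factoring out 5 leaves 5(625v^5 + 625v^4 + 250v^3 + 50v^2 + 9v + 1).

5(625v^5 + 625v^4 + 250v^3 + 50v^2 + 9v + 1)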